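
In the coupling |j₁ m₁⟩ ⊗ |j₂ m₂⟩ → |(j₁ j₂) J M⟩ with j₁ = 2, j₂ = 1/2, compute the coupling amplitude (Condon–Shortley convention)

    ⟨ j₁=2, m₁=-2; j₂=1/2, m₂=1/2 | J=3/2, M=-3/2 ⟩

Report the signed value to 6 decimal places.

triangle: 1!×3!×0!/5! = 6/120
(j±m)!: 0!×4!×1!×0!×0!×3! = 144
prefactor² = (2J+1)×Δ×N² = 144/5
  k=1: −1/(1!×0!×3!×0!×0!×0!) = -1/6
Σ = -1/6  ⇒  CG² = 144/5×(-1/6)² = 4/5
CG = −√(4/5) = -0.894427

−√(4/5) = -0.894427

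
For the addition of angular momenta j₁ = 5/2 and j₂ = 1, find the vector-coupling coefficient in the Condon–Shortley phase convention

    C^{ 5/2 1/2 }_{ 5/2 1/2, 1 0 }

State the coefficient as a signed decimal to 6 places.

triangle: 1!×4!×1!/7! = 24/5040
(j±m)!: 3!×2!×1!×1!×3!×2! = 144
prefactor² = (2J+1)×Δ×N² = 144/35
  k=0: +1/(0!×1!×2!×1!×2!×0!) = 1/4
  k=1: −1/(1!×0!×1!×0!×3!×1!) = -1/6
Σ = 1/12  ⇒  CG² = 144/35×1/12² = 1/35
CG = +√(1/35) = +0.169031

+0.169031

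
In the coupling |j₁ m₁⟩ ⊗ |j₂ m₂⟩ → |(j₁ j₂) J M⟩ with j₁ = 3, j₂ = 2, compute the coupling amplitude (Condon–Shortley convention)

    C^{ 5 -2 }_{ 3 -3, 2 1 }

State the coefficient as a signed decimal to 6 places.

+0.182574  (= +√(1/30))

j₁+j₂−J=0  J+j₁−j₂=6  J−j₁+j₂=4  j₁+j₂+J+1=11
(j₁±m₁, j₂±m₂, J±M) = (0,6,3,1,3,7)
P² = 622080
sum k=0..0:
  [0] +1/4320 = 1/4320
S = 1/4320
C² = P²·S² = 1/30 ; C = +0.182574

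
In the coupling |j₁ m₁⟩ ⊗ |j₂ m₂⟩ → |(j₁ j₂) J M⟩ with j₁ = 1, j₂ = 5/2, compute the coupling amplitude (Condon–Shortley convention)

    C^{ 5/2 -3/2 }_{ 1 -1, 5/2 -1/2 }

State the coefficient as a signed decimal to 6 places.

-0.676123  (= −√(16/35))

j₁+j₂−J=1  J+j₁−j₂=1  J−j₁+j₂=4  j₁+j₂+J+1=7
(j₁±m₁, j₂±m₂, J±M) = (0,2,2,3,1,4)
P² = 576/35
sum k=1..1:
  [1] −1/6 = -1/6
S = -1/6
C² = P²·S² = 16/35 ; C = -0.676123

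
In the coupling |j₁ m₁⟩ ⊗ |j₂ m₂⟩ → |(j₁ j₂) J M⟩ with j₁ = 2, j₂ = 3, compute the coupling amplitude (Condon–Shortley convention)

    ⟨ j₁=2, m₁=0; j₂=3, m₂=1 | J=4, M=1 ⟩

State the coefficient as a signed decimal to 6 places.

-0.327327  (= −√(3/28))

j₁+j₂−J=1  J+j₁−j₂=3  J−j₁+j₂=5  j₁+j₂+J+1=10
(j₁±m₁, j₂±m₂, J±M) = (2,2,4,2,5,3)
P² = 1728/7
sum k=0..1:
  [0] +1/48 = 1/48
  [1] −1/24 = -1/24
S = -1/48
C² = P²·S² = 3/28 ; C = -0.327327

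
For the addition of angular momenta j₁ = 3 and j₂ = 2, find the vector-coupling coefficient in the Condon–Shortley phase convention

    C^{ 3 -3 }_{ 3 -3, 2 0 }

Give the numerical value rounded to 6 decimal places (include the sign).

√[7·2!4!2!/9! · 0!6!2!2!0!6!] = √(3840)
  +(−1)^2/∏(2,0,4,0,0,2)! = 1/96  (running 1/96)
⟨..|..⟩ = √(3840)·(1/96) = +0.645497

+√(5/12) = +0.645497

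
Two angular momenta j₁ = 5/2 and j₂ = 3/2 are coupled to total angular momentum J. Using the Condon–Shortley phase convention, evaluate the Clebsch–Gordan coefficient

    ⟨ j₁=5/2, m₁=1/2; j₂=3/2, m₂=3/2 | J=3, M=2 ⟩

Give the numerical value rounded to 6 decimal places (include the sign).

-0.707107

√[7·1!4!2!/8! · 3!2!3!0!5!1!] = √(72)
  +(−1)^1/∏(1,0,1,2,3,0)! = -1/12  (running -1/12)
⟨..|..⟩ = √(72)·(-1/12) = -0.707107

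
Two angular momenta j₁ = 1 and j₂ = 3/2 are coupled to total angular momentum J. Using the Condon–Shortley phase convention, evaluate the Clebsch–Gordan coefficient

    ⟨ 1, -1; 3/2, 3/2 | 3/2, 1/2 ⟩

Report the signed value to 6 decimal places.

j₁+j₂−J=1  J+j₁−j₂=1  J−j₁+j₂=2  j₁+j₂+J+1=5
(j₁±m₁, j₂±m₂, J±M) = (0,2,3,0,2,1)
P² = 8/5
sum k=1..1:
  [1] −1/2 = -1/2
S = -1/2
C² = P²·S² = 2/5 ; C = -0.632456

−√(2/5) ≈ -0.632456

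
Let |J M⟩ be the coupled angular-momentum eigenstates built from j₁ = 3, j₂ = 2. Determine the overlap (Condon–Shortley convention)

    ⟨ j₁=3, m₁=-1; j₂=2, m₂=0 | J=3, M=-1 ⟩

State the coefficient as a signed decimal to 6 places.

triangle: 2!·4!·2!/9! = 96/362880
(j±m)!: 2!·4!·2!·2!·2!·4! = 9216
prefactor² = (2J+1)·Δ·N² = 256/15
  k=0: +1/(0!·2!·4!·2!·0!·0!) = 1/96
  k=1: −1/(1!·1!·3!·1!·1!·1!) = -1/6
  k=2: +1/(2!·0!·2!·0!·2!·2!) = 1/16
Σ = -3/32  ⇒  CG² = 256/15·(-3/32)² = 3/20
CG = −√(3/20) = -0.387298

−√(3/20) ≈ -0.387298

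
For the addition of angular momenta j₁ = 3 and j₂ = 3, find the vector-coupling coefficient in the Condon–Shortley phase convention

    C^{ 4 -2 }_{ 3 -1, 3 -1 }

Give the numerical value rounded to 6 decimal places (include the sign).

−√(20/77) = -0.509647

√[9·2!4!4!/11! · 2!4!2!4!2!6!] = √(331776/385)
  +(−1)^0/∏(0,2,4,2,0,2)! = 1/192  (running 1/192)
  +(−1)^1/∏(1,1,3,1,1,3)! = -1/36  (running -13/576)
  +(−1)^2/∏(2,0,2,0,2,4)! = 1/192  (running -5/288)
⟨..|..⟩ = √(331776/385)·(-5/288) = -0.509647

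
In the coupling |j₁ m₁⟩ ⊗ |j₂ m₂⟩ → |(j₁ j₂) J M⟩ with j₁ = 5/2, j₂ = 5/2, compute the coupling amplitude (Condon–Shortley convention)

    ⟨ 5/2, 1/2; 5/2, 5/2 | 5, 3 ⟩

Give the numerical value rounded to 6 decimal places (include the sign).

√[11·0!5!5!/11! · 3!2!5!0!8!2!] = √(460800)
  +(−1)^0/∏(0,0,2,5,3,0)! = 1/1440  (running 1/1440)
⟨..|..⟩ = √(460800)·(1/1440) = +0.471405

+0.471405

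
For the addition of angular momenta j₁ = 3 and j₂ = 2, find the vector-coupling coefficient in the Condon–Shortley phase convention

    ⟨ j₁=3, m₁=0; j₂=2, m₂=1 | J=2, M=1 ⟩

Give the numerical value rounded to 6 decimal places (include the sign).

√[5·3!3!1!/8! · 3!3!3!1!3!1!] = √(81/14)
  +(−1)^2/∏(2,1,1,1,2,0)! = 1/4  (running 1/4)
  +(−1)^3/∏(3,0,0,0,3,1)! = -1/36  (running 2/9)
⟨..|..⟩ = √(81/14)·(2/9) = +0.534522

+√(2/7) ≈ +0.534522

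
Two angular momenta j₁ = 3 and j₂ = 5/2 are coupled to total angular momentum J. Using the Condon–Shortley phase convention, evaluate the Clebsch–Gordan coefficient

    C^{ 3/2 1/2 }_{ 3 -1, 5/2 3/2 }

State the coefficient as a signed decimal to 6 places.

−√(7/30) = -0.483046

√[4·4!2!1!/8! · 2!4!4!1!2!1!] = √(384/35)
  +(−1)^3/∏(3,1,1,1,1,0)! = -1/6  (running -1/6)
  +(−1)^4/∏(4,0,0,0,2,1)! = 1/48  (running -7/48)
⟨..|..⟩ = √(384/35)·(-7/48) = -0.483046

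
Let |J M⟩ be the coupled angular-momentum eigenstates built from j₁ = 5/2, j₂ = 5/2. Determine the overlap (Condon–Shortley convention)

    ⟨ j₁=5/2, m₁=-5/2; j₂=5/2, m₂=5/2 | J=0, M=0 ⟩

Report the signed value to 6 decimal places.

-0.408248

j₁+j₂−J=5  J+j₁−j₂=0  J−j₁+j₂=0  j₁+j₂+J+1=6
(j₁±m₁, j₂±m₂, J±M) = (0,5,5,0,0,0)
P² = 2400
sum k=5..5:
  [5] −1/120 = -1/120
S = -1/120
C² = P²·S² = 1/6 ; C = -0.408248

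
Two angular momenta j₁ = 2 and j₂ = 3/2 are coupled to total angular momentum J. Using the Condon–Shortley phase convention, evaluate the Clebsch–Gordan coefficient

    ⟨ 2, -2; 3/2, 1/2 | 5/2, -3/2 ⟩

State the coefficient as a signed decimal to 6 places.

√[6·1!3!2!/7! · 0!4!2!1!1!4!] = √(576/35)
  +(−1)^1/∏(1,0,3,1,0,1)! = -1/6  (running -1/6)
⟨..|..⟩ = √(576/35)·(-1/6) = -0.676123

−√(16/35) ≈ -0.676123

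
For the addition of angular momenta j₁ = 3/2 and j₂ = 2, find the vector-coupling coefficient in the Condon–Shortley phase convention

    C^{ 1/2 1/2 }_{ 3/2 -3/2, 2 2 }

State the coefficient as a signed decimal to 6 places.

√[2·3!0!1!/5! · 0!3!4!0!1!0!] = √(72/5)
  +(−1)^3/∏(3,0,0,1,0,0)! = -1/6  (running -1/6)
⟨..|..⟩ = √(72/5)·(-1/6) = -0.632456

-0.632456  (= −√(2/5))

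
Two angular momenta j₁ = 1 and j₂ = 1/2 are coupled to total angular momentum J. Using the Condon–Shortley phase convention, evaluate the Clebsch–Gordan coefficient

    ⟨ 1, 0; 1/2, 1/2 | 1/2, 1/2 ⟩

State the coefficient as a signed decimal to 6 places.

−√(1/3) ≈ -0.577350

j₁+j₂−J=1  J+j₁−j₂=1  J−j₁+j₂=0  j₁+j₂+J+1=3
(j₁±m₁, j₂±m₂, J±M) = (1,1,1,0,1,0)
P² = 1/3
sum k=1..1:
  [1] −1/1 = -1
S = -1
C² = P²·S² = 1/3 ; C = -0.577350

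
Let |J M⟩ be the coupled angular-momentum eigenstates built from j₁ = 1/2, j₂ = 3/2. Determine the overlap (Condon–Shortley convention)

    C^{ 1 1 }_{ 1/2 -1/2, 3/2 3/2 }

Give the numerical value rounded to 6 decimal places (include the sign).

−√(3/4) ≈ -0.866025

j₁+j₂−J=1  J+j₁−j₂=0  J−j₁+j₂=2  j₁+j₂+J+1=4
(j₁±m₁, j₂±m₂, J±M) = (0,1,3,0,2,0)
P² = 3
sum k=1..1:
  [1] −1/2 = -1/2
S = -1/2
C² = P²·S² = 3/4 ; C = -0.866025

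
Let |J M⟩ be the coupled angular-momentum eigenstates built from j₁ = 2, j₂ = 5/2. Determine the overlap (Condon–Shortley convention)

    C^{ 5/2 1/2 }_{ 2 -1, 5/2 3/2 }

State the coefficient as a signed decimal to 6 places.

√[6·2!2!3!/8! · 1!3!4!1!3!2!] = √(216/35)
  +(−1)^1/∏(1,1,2,3,0,0)! = -1/12  (running -1/12)
  +(−1)^2/∏(2,0,1,2,1,1)! = 1/4  (running 1/6)
⟨..|..⟩ = √(216/35)·(1/6) = +0.414039

+0.414039  (= +√(6/35))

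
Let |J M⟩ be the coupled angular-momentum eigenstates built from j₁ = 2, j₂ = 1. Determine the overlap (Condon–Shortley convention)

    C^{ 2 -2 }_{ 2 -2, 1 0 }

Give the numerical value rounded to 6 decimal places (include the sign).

-0.816497  (= −√(2/3))

j₁+j₂−J=1  J+j₁−j₂=3  J−j₁+j₂=1  j₁+j₂+J+1=6
(j₁±m₁, j₂±m₂, J±M) = (0,4,1,1,0,4)
P² = 24
sum k=1..1:
  [1] −1/6 = -1/6
S = -1/6
C² = P²·S² = 2/3 ; C = -0.816497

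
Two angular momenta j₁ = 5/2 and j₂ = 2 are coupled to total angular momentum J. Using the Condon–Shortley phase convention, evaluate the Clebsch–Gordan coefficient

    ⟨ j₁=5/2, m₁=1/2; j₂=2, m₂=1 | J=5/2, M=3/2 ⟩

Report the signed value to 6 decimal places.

-0.414039

√[6·2!3!2!/8! · 3!2!3!1!4!1!] = √(216/35)
  +(−1)^1/∏(1,1,1,2,2,0)! = -1/4  (running -1/4)
  +(−1)^2/∏(2,0,0,1,3,1)! = 1/12  (running -1/6)
⟨..|..⟩ = √(216/35)·(-1/6) = -0.414039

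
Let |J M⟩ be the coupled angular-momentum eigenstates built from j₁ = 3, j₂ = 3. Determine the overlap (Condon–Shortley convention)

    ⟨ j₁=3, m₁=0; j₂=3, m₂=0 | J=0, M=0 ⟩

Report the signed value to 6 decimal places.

−√(1/7) ≈ -0.377964

triangle: 6!*0!*0!/7! = 720/5040
(j±m)!: 3!*3!*3!*3!*0!*0! = 1296
prefactor² = (2J+1)*Δ*N² = 1296/7
  k=3: −1/(3!*3!*0!*0!*0!*0!) = -1/36
Σ = -1/36  ⇒  CG² = 1296/7*(-1/36)² = 1/7
CG = −√(1/7) = -0.377964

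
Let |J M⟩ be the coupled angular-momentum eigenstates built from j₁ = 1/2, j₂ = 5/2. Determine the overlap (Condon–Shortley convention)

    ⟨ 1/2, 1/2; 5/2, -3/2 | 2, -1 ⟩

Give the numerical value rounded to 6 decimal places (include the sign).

√[5·1!0!4!/6! · 1!0!1!4!1!3!] = √(24)
  +(−1)^0/∏(0,1,0,1,0,3)! = 1/6  (running 1/6)
⟨..|..⟩ = √(24)·(1/6) = +0.816497

+0.816497  (= +√(2/3))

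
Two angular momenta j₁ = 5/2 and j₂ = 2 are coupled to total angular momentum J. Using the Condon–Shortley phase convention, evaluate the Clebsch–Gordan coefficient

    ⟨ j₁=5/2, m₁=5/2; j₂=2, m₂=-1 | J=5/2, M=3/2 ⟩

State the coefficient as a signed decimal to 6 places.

j₁+j₂−J=2  J+j₁−j₂=3  J−j₁+j₂=2  j₁+j₂+J+1=8
(j₁±m₁, j₂±m₂, J±M) = (5,0,1,3,4,1)
P² = 432/7
sum k=0..0:
  [0] +1/12 = 1/12
S = 1/12
C² = P²·S² = 3/7 ; C = +0.654654

+0.654654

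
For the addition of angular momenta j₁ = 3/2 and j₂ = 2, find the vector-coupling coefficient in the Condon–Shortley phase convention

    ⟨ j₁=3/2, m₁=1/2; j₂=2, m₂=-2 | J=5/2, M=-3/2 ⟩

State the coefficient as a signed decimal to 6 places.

+√(16/35) ≈ +0.676123

√[6·1!2!3!/7! · 2!1!0!4!1!4!] = √(576/35)
  +(−1)^0/∏(0,1,1,0,1,3)! = 1/6  (running 1/6)
⟨..|..⟩ = √(576/35)·(1/6) = +0.676123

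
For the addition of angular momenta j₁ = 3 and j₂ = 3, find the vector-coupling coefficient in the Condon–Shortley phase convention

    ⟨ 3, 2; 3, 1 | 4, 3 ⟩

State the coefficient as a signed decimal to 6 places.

√[9·2!4!4!/11! · 5!1!4!2!7!1!] = √(82944/11)
  +(−1)^0/∏(0,2,1,4,3,0)! = 1/288  (running 1/288)
  +(−1)^1/∏(1,1,0,3,4,1)! = -1/144  (running -1/288)
⟨..|..⟩ = √(82944/11)·(-1/288) = -0.301511

−√(1/11) = -0.301511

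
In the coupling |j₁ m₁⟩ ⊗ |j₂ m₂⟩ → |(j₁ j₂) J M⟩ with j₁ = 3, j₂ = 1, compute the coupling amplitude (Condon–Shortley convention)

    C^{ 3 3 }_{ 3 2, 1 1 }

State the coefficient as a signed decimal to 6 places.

triangle: 1!·5!·1!/8! = 120/40320
(j±m)!: 5!·1!·2!·0!·6!·0! = 172800
prefactor² = (2J+1)·Δ·N² = 3600
  k=1: −1/(1!·0!·0!·1!·5!·0!) = -1/120
Σ = -1/120  ⇒  CG² = 3600·(-1/120)² = 1/4
CG = −√(1/4) = -0.500000

-0.500000  (= −√(1/4))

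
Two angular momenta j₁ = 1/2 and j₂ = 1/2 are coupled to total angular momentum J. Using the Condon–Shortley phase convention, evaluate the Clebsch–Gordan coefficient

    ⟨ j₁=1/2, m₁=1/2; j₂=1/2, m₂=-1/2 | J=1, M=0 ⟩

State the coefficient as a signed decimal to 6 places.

triangle: 0!·1!·1!/3! = 1/6
(j±m)!: 1!·0!·0!·1!·1!·1! = 1
prefactor² = (2J+1)·Δ·N² = 1/2
  k=0: +1/(0!·0!·0!·0!·1!·1!) = 1
Σ = 1  ⇒  CG² = 1/2·1² = 1/2
CG = +√(1/2) = +0.707107

+0.707107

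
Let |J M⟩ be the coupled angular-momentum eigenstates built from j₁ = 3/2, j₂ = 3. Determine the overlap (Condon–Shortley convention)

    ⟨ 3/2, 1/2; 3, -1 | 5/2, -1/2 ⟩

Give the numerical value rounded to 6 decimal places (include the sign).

triangle: 2!·1!·4!/8! = 48/40320
(j±m)!: 2!·1!·2!·4!·2!·3! = 1152
prefactor² = (2J+1)·Δ·N² = 288/35
  k=0: +1/(0!·2!·1!·2!·0!·2!) = 1/8
  k=1: −1/(1!·1!·0!·1!·1!·3!) = -1/6
Σ = -1/24  ⇒  CG² = 288/35·(-1/24)² = 1/70
CG = −√(1/70) = -0.119523

-0.119523  (= −√(1/70))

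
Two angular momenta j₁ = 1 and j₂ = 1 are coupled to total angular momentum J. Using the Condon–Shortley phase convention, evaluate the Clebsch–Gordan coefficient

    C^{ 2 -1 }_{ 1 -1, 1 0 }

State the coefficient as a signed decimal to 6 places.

+√(1/2) ≈ +0.707107

j₁+j₂−J=0  J+j₁−j₂=2  J−j₁+j₂=2  j₁+j₂+J+1=5
(j₁±m₁, j₂±m₂, J±M) = (0,2,1,1,1,3)
P² = 2
sum k=0..0:
  [0] +1/2 = 1/2
S = 1/2
C² = P²·S² = 1/2 ; C = +0.707107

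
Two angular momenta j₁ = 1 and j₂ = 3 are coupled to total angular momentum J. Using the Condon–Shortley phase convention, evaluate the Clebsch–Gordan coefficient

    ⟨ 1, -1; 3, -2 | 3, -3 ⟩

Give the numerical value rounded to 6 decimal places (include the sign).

j₁+j₂−J=1  J+j₁−j₂=1  J−j₁+j₂=5  j₁+j₂+J+1=8
(j₁±m₁, j₂±m₂, J±M) = (0,2,1,5,0,6)
P² = 3600
sum k=1..1:
  [1] −1/120 = -1/120
S = -1/120
C² = P²·S² = 1/4 ; C = -0.500000

−√(1/4) = -0.500000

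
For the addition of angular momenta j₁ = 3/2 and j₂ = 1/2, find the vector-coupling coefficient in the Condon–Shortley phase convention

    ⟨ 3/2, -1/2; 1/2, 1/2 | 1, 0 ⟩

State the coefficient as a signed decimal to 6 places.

-0.707107  (= −√(1/2))

j₁+j₂−J=1  J+j₁−j₂=2  J−j₁+j₂=0  j₁+j₂+J+1=4
(j₁±m₁, j₂±m₂, J±M) = (1,2,1,0,1,1)
P² = 1/2
sum k=1..1:
  [1] −1/1 = -1
S = -1
C² = P²·S² = 1/2 ; C = -0.707107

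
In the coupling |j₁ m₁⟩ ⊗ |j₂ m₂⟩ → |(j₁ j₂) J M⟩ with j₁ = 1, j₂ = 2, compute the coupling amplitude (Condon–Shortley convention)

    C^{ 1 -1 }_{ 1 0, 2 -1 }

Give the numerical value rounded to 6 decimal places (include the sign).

triangle: 2!×0!×2!/5! = 4/120
(j±m)!: 1!×1!×1!×3!×0!×2! = 12
prefactor² = (2J+1)×Δ×N² = 6/5
  k=1: −1/(1!×1!×0!×0!×0!×2!) = -1/2
Σ = -1/2  ⇒  CG² = 6/5×(-1/2)² = 3/10
CG = −√(3/10) = -0.547723

−√(3/10) ≈ -0.547723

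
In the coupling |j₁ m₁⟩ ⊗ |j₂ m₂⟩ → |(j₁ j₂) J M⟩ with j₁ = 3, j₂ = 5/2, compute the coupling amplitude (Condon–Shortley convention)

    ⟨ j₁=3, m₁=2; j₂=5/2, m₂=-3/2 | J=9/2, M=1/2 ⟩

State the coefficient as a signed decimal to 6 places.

j₁+j₂−J=1  J+j₁−j₂=5  J−j₁+j₂=4  j₁+j₂+J+1=11
(j₁±m₁, j₂±m₂, J±M) = (5,1,1,4,5,4)
P² = 460800/77
sum k=0..1:
  [0] +1/144 = 1/144
  [1] −1/2880 = -1/2880
S = 19/2880
C² = P²·S² = 361/1386 ; C = +0.510355

+√(361/1386) = +0.510355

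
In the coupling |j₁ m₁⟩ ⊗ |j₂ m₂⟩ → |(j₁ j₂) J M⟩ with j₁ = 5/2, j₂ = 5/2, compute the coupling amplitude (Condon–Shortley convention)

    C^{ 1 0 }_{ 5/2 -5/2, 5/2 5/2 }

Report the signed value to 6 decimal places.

j₁+j₂−J=4  J+j₁−j₂=1  J−j₁+j₂=1  j₁+j₂+J+1=7
(j₁±m₁, j₂±m₂, J±M) = (0,5,5,0,1,1)
P² = 1440/7
sum k=4..4:
  [4] +1/24 = 1/24
S = 1/24
C² = P²·S² = 5/14 ; C = +0.597614

+√(5/14) ≈ +0.597614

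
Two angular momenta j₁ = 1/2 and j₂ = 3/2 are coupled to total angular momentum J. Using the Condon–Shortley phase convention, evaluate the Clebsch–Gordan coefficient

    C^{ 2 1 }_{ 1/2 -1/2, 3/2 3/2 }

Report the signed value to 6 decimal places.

+0.500000  (= +√(1/4))

j₁+j₂−J=0  J+j₁−j₂=1  J−j₁+j₂=3  j₁+j₂+J+1=5
(j₁±m₁, j₂±m₂, J±M) = (0,1,3,0,3,1)
P² = 9
sum k=0..0:
  [0] +1/6 = 1/6
S = 1/6
C² = P²·S² = 1/4 ; C = +0.500000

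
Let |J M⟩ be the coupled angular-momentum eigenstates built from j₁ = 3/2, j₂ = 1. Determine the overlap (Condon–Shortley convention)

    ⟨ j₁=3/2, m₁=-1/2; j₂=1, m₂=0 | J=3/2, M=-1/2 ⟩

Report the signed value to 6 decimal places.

triangle: 1!×2!×1!/5! = 2/120
(j±m)!: 1!×2!×1!×1!×1!×2! = 4
prefactor² = (2J+1)×Δ×N² = 4/15
  k=0: +1/(0!×1!×2!×1!×0!×0!) = 1/2
  k=1: −1/(1!×0!×1!×0!×1!×1!) = -1
Σ = -1/2  ⇒  CG² = 4/15×(-1/2)² = 1/15
CG = −√(1/15) = -0.258199

-0.258199  (= −√(1/15))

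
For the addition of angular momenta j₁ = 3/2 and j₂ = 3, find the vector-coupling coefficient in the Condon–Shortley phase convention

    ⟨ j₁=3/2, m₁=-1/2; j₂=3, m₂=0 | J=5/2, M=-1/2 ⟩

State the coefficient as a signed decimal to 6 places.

-0.414039  (= −√(6/35))

triangle: 2!×1!×4!/8! = 48/40320
(j±m)!: 1!×2!×3!×3!×2!×3! = 864
prefactor² = (2J+1)×Δ×N² = 216/35
  k=1: −1/(1!×1!×1!×2!×0!×2!) = -1/4
  k=2: +1/(2!×0!×0!×1!×1!×3!) = 1/12
Σ = -1/6  ⇒  CG² = 216/35×(-1/6)² = 6/35
CG = −√(6/35) = -0.414039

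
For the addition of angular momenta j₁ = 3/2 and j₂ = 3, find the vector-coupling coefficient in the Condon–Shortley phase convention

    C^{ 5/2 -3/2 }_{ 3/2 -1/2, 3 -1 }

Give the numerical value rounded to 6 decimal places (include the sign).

−√(7/20) ≈ -0.591608

triangle: 2!·1!·4!/8! = 48/40320
(j±m)!: 1!·2!·2!·4!·1!·4! = 2304
prefactor² = (2J+1)·Δ·N² = 576/35
  k=1: −1/(1!·1!·1!·1!·0!·3!) = -1/6
  k=2: +1/(2!·0!·0!·0!·1!·4!) = 1/48
Σ = -7/48  ⇒  CG² = 576/35·(-7/48)² = 7/20
CG = −√(7/20) = -0.591608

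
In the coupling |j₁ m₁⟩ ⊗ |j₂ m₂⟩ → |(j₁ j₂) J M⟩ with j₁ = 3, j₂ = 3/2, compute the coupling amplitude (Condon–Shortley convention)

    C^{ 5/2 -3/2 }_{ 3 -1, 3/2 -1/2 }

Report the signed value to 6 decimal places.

−√(7/20) ≈ -0.591608

j₁+j₂−J=2  J+j₁−j₂=4  J−j₁+j₂=1  j₁+j₂+J+1=8
(j₁±m₁, j₂±m₂, J±M) = (2,4,1,2,1,4)
P² = 576/35
sum k=0..1:
  [0] +1/48 = 1/48
  [1] −1/6 = -1/6
S = -7/48
C² = P²·S² = 7/20 ; C = -0.591608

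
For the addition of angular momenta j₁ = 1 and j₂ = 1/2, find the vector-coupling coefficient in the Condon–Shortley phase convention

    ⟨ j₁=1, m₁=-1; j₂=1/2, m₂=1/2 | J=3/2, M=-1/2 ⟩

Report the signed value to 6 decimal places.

+√(1/3) = +0.577350

triangle: 0!·2!·1!/4! = 2/24
(j±m)!: 0!·2!·1!·0!·1!·2! = 4
prefactor² = (2J+1)·Δ·N² = 4/3
  k=0: +1/(0!·0!·2!·1!·0!·0!) = 1/2
Σ = 1/2  ⇒  CG² = 4/3·1/2² = 1/3
CG = +√(1/3) = +0.577350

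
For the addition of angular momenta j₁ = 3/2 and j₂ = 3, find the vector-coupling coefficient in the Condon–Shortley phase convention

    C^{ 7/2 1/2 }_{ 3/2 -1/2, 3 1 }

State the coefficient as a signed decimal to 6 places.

√[8·1!2!5!/9! · 1!2!4!2!4!3!] = √(512/7)
  +(−1)^0/∏(0,1,2,4,0,1)! = 1/48  (running 1/48)
  +(−1)^1/∏(1,0,1,3,1,2)! = -1/12  (running -1/16)
⟨..|..⟩ = √(512/7)·(-1/16) = -0.534522

−√(2/7) ≈ -0.534522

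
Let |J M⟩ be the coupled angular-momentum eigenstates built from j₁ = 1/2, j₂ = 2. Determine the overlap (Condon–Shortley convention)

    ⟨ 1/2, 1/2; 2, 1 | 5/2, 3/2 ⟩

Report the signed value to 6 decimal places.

√[6·0!1!4!/6! · 1!0!3!1!4!1!] = √(144/5)
  +(−1)^0/∏(0,0,0,3,1,1)! = 1/6  (running 1/6)
⟨..|..⟩ = √(144/5)·(1/6) = +0.894427

+√(4/5) ≈ +0.894427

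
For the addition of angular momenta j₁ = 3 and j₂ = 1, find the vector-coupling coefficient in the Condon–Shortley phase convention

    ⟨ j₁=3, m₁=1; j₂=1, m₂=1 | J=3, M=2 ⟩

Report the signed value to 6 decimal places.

-0.645497  (= −√(5/12))

triangle: 1!*5!*1!/8! = 120/40320
(j±m)!: 4!*2!*2!*0!*5!*1! = 11520
prefactor² = (2J+1)*Δ*N² = 240
  k=1: −1/(1!*0!*1!*1!*4!*0!) = -1/24
Σ = -1/24  ⇒  CG² = 240*(-1/24)² = 5/12
CG = −√(5/12) = -0.645497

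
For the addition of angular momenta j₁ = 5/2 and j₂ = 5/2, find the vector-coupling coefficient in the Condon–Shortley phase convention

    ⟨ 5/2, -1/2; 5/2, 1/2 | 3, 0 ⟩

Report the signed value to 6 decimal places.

−√(4/45) = -0.298142

j₁+j₂−J=2  J+j₁−j₂=3  J−j₁+j₂=3  j₁+j₂+J+1=9
(j₁±m₁, j₂±m₂, J±M) = (2,3,3,2,3,3)
P² = 36/5
sum k=0..2:
  [0] +1/72 = 1/72
  [1] −1/4 = -1/4
  [2] +1/8 = 1/8
S = -1/9
C² = P²·S² = 4/45 ; C = -0.298142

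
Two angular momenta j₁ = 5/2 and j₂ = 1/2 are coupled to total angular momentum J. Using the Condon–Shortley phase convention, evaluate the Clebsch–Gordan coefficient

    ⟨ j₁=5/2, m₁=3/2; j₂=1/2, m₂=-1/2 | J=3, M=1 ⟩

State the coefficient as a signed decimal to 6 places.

triangle: 0!*5!*1!/7! = 120/5040
(j±m)!: 4!*1!*0!*1!*4!*2! = 1152
prefactor² = (2J+1)*Δ*N² = 192
  k=0: +1/(0!*0!*1!*0!*4!*1!) = 1/24
Σ = 1/24  ⇒  CG² = 192*1/24² = 1/3
CG = +√(1/3) = +0.577350

+0.577350  (= +√(1/3))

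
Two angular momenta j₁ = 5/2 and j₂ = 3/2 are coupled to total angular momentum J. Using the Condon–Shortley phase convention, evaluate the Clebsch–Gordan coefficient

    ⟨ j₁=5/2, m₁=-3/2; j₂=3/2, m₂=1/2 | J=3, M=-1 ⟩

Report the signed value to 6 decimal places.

j₁+j₂−J=1  J+j₁−j₂=4  J−j₁+j₂=2  j₁+j₂+J+1=8
(j₁±m₁, j₂±m₂, J±M) = (1,4,2,1,2,4)
P² = 96/5
sum k=0..1:
  [0] +1/48 = 1/48
  [1] −1/6 = -1/6
S = -7/48
C² = P²·S² = 49/120 ; C = -0.639010

-0.639010  (= −√(49/120))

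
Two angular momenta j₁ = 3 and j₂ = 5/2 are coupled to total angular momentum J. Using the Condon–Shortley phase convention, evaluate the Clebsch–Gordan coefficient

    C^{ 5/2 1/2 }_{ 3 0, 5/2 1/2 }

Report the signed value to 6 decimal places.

+0.276026

j₁+j₂−J=3  J+j₁−j₂=3  J−j₁+j₂=2  j₁+j₂+J+1=9
(j₁±m₁, j₂±m₂, J±M) = (3,3,3,2,3,2)
P² = 216/35
sum k=1..3:
  [1] −1/8 = -1/8
  [2] +1/4 = 1/4
  [3] −1/72 = -1/72
S = 1/9
C² = P²·S² = 8/105 ; C = +0.276026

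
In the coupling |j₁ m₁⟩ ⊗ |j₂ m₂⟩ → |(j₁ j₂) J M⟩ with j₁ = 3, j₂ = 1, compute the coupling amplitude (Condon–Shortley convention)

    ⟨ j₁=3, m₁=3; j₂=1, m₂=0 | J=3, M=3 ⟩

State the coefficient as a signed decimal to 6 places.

+0.866025  (= +√(3/4))

√[7·1!5!1!/8! · 6!0!1!1!6!0!] = √(10800)
  +(−1)^0/∏(0,1,0,1,5,0)! = 1/120  (running 1/120)
⟨..|..⟩ = √(10800)·(1/120) = +0.866025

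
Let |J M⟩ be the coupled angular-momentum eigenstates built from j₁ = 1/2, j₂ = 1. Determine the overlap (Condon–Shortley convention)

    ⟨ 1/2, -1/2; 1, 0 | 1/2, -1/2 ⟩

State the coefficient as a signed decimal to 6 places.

j₁+j₂−J=1  J+j₁−j₂=0  J−j₁+j₂=1  j₁+j₂+J+1=3
(j₁±m₁, j₂±m₂, J±M) = (0,1,1,1,0,1)
P² = 1/3
sum k=1..1:
  [1] −1/1 = -1
S = -1
C² = P²·S² = 1/3 ; C = -0.577350

−√(1/3) ≈ -0.577350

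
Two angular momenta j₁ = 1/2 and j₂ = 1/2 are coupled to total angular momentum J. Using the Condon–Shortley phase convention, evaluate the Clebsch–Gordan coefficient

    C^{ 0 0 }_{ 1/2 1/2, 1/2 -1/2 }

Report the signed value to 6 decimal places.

√[1·1!0!0!/2! · 1!0!0!1!0!0!] = √(1/2)
  +(−1)^0/∏(0,1,0,0,0,0)! = 1  (running 1)
⟨..|..⟩ = √(1/2)·(1) = +0.707107

+0.707107  (= +√(1/2))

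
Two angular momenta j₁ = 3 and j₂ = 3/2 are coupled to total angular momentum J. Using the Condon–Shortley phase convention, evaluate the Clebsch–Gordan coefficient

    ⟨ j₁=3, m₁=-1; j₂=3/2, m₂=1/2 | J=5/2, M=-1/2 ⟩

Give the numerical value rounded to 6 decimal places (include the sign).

√[6·2!4!1!/8! · 2!4!2!1!2!3!] = √(288/35)
  +(−1)^1/∏(1,1,3,1,1,0)! = -1/6  (running -1/6)
  +(−1)^2/∏(2,0,2,0,2,1)! = 1/8  (running -1/24)
⟨..|..⟩ = √(288/35)·(-1/24) = -0.119523

−√(1/70) ≈ -0.119523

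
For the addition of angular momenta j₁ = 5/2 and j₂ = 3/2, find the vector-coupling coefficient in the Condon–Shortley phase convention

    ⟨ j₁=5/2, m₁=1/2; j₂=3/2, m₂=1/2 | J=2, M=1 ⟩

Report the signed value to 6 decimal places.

√[5·2!3!1!/7! · 3!2!2!1!3!1!] = √(12/7)
  +(−1)^1/∏(1,1,1,1,2,0)! = -1/2  (running -1/2)
  +(−1)^2/∏(2,0,0,0,3,1)! = 1/12  (running -5/12)
⟨..|..⟩ = √(12/7)·(-5/12) = -0.545545

-0.545545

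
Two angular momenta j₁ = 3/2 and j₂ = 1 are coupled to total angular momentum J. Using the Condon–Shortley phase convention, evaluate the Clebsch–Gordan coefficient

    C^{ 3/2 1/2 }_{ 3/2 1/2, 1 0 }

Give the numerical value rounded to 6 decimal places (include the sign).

j₁+j₂−J=1  J+j₁−j₂=2  J−j₁+j₂=1  j₁+j₂+J+1=5
(j₁±m₁, j₂±m₂, J±M) = (2,1,1,1,2,1)
P² = 4/15
sum k=0..1:
  [0] +1/1 = 1
  [1] −1/2 = -1/2
S = 1/2
C² = P²·S² = 1/15 ; C = +0.258199

+0.258199  (= +√(1/15))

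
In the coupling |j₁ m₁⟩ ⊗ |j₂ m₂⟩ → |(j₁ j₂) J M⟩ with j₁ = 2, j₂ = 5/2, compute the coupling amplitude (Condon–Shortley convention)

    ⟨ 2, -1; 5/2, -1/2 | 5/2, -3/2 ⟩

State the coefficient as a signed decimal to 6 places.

√[6·2!2!3!/8! · 1!3!2!3!1!4!] = √(216/35)
  +(−1)^1/∏(1,1,2,1,0,2)! = -1/4  (running -1/4)
  +(−1)^2/∏(2,0,1,0,1,3)! = 1/12  (running -1/6)
⟨..|..⟩ = √(216/35)·(-1/6) = -0.414039

−√(6/35) = -0.414039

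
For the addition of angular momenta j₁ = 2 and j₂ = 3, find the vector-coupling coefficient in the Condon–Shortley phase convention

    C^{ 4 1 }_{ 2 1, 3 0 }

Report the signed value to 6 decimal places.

+0.462910

j₁+j₂−J=1  J+j₁−j₂=3  J−j₁+j₂=5  j₁+j₂+J+1=10
(j₁±m₁, j₂±m₂, J±M) = (3,1,3,3,5,3)
P² = 1944/7
sum k=0..1:
  [0] +1/24 = 1/24
  [1] −1/72 = -1/72
S = 1/36
C² = P²·S² = 3/14 ; C = +0.462910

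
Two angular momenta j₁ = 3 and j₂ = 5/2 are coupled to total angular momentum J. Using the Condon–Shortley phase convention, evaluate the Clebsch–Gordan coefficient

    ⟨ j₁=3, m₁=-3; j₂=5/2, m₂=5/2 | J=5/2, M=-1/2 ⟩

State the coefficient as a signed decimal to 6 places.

√[6·3!3!2!/9! · 0!6!5!0!2!3!] = √(8640/7)
  +(−1)^3/∏(3,0,3,2,0,0)! = -1/72  (running -1/72)
⟨..|..⟩ = √(8640/7)·(-1/72) = -0.487950

−√(5/21) = -0.487950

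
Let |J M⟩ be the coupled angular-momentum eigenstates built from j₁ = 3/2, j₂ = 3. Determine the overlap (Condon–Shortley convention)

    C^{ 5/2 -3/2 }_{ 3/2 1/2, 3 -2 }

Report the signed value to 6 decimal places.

+√(1/14) ≈ +0.267261

j₁+j₂−J=2  J+j₁−j₂=1  J−j₁+j₂=4  j₁+j₂+J+1=8
(j₁±m₁, j₂±m₂, J±M) = (2,1,1,5,1,4)
P² = 288/7
sum k=0..1:
  [0] +1/12 = 1/12
  [1] −1/24 = -1/24
S = 1/24
C² = P²·S² = 1/14 ; C = +0.267261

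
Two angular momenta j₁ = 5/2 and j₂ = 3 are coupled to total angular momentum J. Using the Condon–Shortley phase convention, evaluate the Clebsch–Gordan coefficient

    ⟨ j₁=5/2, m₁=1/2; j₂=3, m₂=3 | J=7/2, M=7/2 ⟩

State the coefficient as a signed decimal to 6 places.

√[8·2!3!4!/10! · 3!2!6!0!7!0!] = √(27648)
  +(−1)^2/∏(2,0,0,4,3,0)! = 1/288  (running 1/288)
⟨..|..⟩ = √(27648)·(1/288) = +0.577350

+0.577350  (= +√(1/3))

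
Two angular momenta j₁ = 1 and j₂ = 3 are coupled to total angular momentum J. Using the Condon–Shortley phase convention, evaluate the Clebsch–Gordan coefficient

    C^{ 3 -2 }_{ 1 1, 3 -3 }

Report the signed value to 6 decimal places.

+√(1/4) ≈ +0.500000

√[7·1!1!5!/8! · 2!0!0!6!1!5!] = √(3600)
  +(−1)^0/∏(0,1,0,0,1,5)! = 1/120  (running 1/120)
⟨..|..⟩ = √(3600)·(1/120) = +0.500000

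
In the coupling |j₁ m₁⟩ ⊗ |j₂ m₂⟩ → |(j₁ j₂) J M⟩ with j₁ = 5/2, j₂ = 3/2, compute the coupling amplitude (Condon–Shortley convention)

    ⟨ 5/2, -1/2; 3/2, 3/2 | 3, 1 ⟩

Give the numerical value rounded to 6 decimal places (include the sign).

−√(9/20) = -0.670820

triangle: 1!·4!·2!/8! = 48/40320
(j±m)!: 2!·3!·3!·0!·4!·2! = 3456
prefactor² = (2J+1)·Δ·N² = 144/5
  k=1: −1/(1!·0!·2!·2!·2!·0!) = -1/8
Σ = -1/8  ⇒  CG² = 144/5·(-1/8)² = 9/20
CG = −√(9/20) = -0.670820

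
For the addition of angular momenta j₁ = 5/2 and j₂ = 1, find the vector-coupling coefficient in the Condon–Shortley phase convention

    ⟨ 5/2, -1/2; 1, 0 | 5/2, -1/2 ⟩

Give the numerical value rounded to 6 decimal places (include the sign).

-0.169031  (= −√(1/35))

j₁+j₂−J=1  J+j₁−j₂=4  J−j₁+j₂=1  j₁+j₂+J+1=7
(j₁±m₁, j₂±m₂, J±M) = (2,3,1,1,2,3)
P² = 144/35
sum k=0..1:
  [0] +1/6 = 1/6
  [1] −1/4 = -1/4
S = -1/12
C² = P²·S² = 1/35 ; C = -0.169031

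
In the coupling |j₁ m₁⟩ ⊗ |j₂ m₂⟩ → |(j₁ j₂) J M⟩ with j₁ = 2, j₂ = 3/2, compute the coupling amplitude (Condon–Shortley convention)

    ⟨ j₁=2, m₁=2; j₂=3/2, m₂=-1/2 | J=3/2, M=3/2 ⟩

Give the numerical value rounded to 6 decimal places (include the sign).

√[4·2!2!1!/6! · 4!0!1!2!3!0!] = √(32/5)
  +(−1)^0/∏(0,2,0,1,2,0)! = 1/4  (running 1/4)
⟨..|..⟩ = √(32/5)·(1/4) = +0.632456

+√(2/5) = +0.632456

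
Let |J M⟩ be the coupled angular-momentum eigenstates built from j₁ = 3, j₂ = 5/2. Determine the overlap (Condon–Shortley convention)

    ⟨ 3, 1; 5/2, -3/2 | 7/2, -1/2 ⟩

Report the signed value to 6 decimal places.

triangle: 2!×4!×3!/10! = 288/3628800
(j±m)!: 4!×2!×1!×4!×3!×4! = 165888
prefactor² = (2J+1)×Δ×N² = 18432/175
  k=0: +1/(0!×2!×2!×1!×2!×2!) = 1/16
  k=1: −1/(1!×1!×1!×0!×3!×3!) = -1/36
Σ = 5/144  ⇒  CG² = 18432/175×5/144² = 8/63
CG = +√(8/63) = +0.356348

+√(8/63) = +0.356348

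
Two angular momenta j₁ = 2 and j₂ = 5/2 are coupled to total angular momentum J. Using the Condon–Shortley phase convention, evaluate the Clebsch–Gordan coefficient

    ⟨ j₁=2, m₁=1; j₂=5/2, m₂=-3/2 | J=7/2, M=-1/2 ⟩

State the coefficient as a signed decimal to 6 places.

+√(121/315) = +0.619780

triangle: 1!×3!×4!/9! = 144/362880
(j±m)!: 3!×1!×1!×4!×3!×4! = 20736
prefactor² = (2J+1)×Δ×N² = 2304/35
  k=0: +1/(0!×1!×1!×1!×2!×3!) = 1/12
  k=1: −1/(1!×0!×0!×0!×3!×4!) = -1/144
Σ = 11/144  ⇒  CG² = 2304/35×11/144² = 121/315
CG = +√(121/315) = +0.619780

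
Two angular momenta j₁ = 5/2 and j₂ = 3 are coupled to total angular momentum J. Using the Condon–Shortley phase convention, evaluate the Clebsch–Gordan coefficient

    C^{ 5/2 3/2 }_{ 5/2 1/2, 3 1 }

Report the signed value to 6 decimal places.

+√(1/35) = +0.169031

triangle: 3!·2!·3!/9! = 72/362880
(j±m)!: 3!·2!·4!·2!·4!·1! = 13824
prefactor² = (2J+1)·Δ·N² = 576/35
  k=1: −1/(1!·2!·1!·3!·1!·0!) = -1/12
  k=2: +1/(2!·1!·0!·2!·2!·1!) = 1/8
Σ = 1/24  ⇒  CG² = 576/35·1/24² = 1/35
CG = +√(1/35) = +0.169031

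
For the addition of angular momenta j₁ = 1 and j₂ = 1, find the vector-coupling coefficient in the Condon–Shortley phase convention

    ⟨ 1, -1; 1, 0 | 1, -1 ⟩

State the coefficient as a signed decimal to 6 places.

−√(1/2) = -0.707107

√[3·1!1!1!/4! · 0!2!1!1!0!2!] = √(1/2)
  +(−1)^1/∏(1,0,1,0,0,1)! = -1  (running -1)
⟨..|..⟩ = √(1/2)·(-1) = -0.707107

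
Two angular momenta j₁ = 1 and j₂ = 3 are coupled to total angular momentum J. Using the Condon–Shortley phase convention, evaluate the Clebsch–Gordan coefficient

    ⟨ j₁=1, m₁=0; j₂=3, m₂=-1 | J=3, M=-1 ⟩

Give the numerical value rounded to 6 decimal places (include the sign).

+0.288675

√[7·1!1!5!/8! · 1!1!2!4!2!4!] = √(48)
  +(−1)^0/∏(0,1,1,2,0,3)! = 1/12  (running 1/12)
  +(−1)^1/∏(1,0,0,1,1,4)! = -1/24  (running 1/24)
⟨..|..⟩ = √(48)·(1/24) = +0.288675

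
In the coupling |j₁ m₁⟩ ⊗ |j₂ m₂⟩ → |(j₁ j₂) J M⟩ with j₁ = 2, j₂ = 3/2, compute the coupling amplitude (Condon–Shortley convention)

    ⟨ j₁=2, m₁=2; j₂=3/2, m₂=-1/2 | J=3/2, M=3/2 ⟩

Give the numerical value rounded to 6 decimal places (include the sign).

j₁+j₂−J=2  J+j₁−j₂=2  J−j₁+j₂=1  j₁+j₂+J+1=6
(j₁±m₁, j₂±m₂, J±M) = (4,0,1,2,3,0)
P² = 32/5
sum k=0..0:
  [0] +1/4 = 1/4
S = 1/4
C² = P²·S² = 2/5 ; C = +0.632456

+0.632456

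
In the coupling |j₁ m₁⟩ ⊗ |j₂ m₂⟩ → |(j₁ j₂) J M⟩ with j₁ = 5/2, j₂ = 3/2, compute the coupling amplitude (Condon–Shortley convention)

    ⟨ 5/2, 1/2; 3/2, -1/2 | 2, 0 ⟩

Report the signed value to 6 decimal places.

√[5·2!3!1!/7! · 3!2!1!2!2!2!] = √(8/7)
  +(−1)^0/∏(0,2,2,1,1,0)! = 1/4  (running 1/4)
  +(−1)^1/∏(1,1,1,0,2,1)! = -1/2  (running -1/4)
⟨..|..⟩ = √(8/7)·(-1/4) = -0.267261

-0.267261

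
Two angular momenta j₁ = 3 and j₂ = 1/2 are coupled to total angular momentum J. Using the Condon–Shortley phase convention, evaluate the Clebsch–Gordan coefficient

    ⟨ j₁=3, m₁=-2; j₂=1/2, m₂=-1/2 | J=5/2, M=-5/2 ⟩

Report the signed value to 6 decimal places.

√[6·1!5!0!/7! · 1!5!0!1!0!5!] = √(14400/7)
  +(−1)^0/∏(0,1,5,0,0,0)! = 1/120  (running 1/120)
⟨..|..⟩ = √(14400/7)·(1/120) = +0.377964

+√(1/7) ≈ +0.377964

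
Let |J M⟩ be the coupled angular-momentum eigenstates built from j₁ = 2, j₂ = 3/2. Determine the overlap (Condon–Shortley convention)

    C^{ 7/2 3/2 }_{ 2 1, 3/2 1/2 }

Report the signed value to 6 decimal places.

j₁+j₂−J=0  J+j₁−j₂=4  J−j₁+j₂=3  j₁+j₂+J+1=8
(j₁±m₁, j₂±m₂, J±M) = (3,1,2,1,5,2)
P² = 576/7
sum k=0..0:
  [0] +1/12 = 1/12
S = 1/12
C² = P²·S² = 4/7 ; C = +0.755929

+√(4/7) = +0.755929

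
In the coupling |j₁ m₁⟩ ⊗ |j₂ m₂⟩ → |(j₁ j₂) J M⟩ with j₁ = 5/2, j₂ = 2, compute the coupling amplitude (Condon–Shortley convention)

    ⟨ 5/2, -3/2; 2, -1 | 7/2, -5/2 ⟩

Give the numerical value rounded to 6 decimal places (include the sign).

-0.125988

triangle: 1!*4!*3!/9! = 144/362880
(j±m)!: 1!*4!*1!*3!*1!*6! = 103680
prefactor² = (2J+1)*Δ*N² = 2304/7
  k=0: +1/(0!*1!*4!*1!*0!*2!) = 1/48
  k=1: −1/(1!*0!*3!*0!*1!*3!) = -1/36
Σ = -1/144  ⇒  CG² = 2304/7*(-1/144)² = 1/63
CG = −√(1/63) = -0.125988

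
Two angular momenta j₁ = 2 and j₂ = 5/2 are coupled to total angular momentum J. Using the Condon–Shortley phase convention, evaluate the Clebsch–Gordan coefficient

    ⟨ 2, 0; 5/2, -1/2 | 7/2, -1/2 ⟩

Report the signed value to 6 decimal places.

j₁+j₂−J=1  J+j₁−j₂=3  J−j₁+j₂=4  j₁+j₂+J+1=9
(j₁±m₁, j₂±m₂, J±M) = (2,2,2,3,3,4)
P² = 768/35
sum k=0..1:
  [0] +1/8 = 1/8
  [1] −1/12 = -1/12
S = 1/24
C² = P²·S² = 4/105 ; C = +0.195180

+√(4/105) = +0.195180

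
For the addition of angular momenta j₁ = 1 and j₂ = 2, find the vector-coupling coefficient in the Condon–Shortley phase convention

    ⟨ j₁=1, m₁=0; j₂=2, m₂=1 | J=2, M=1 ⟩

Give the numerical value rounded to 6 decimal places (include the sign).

triangle: 1!×1!×3!/6! = 6/720
(j±m)!: 1!×1!×3!×1!×3!×1! = 36
prefactor² = (2J+1)×Δ×N² = 3/2
  k=0: +1/(0!×1!×1!×3!×0!×0!) = 1/6
  k=1: −1/(1!×0!×0!×2!×1!×1!) = -1/2
Σ = -1/3  ⇒  CG² = 3/2×(-1/3)² = 1/6
CG = −√(1/6) = -0.408248

−√(1/6) ≈ -0.408248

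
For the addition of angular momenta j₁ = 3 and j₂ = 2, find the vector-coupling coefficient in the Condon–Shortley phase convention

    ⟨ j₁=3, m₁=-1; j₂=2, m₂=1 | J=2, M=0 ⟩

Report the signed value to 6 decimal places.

j₁+j₂−J=3  J+j₁−j₂=3  J−j₁+j₂=1  j₁+j₂+J+1=8
(j₁±m₁, j₂±m₂, J±M) = (2,4,3,1,2,2)
P² = 36/7
sum k=2..3:
  [2] +1/4 = 1/4
  [3] −1/12 = -1/12
S = 1/6
C² = P²·S² = 1/7 ; C = +0.377964

+√(1/7) ≈ +0.377964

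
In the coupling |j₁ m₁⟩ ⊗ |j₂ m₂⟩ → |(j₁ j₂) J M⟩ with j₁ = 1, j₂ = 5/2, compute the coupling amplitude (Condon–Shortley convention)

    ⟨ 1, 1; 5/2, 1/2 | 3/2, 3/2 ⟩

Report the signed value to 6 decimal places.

√[4·2!0!3!/6! · 2!0!3!2!3!0!] = √(48/5)
  +(−1)^0/∏(0,2,0,3,0,0)! = 1/12  (running 1/12)
⟨..|..⟩ = √(48/5)·(1/12) = +0.258199

+0.258199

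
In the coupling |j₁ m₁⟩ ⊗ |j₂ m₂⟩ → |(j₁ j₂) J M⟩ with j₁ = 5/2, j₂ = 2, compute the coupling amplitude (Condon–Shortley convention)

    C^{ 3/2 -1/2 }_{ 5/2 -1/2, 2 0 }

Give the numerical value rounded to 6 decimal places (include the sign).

j₁+j₂−J=3  J+j₁−j₂=2  J−j₁+j₂=1  j₁+j₂+J+1=7
(j₁±m₁, j₂±m₂, J±M) = (2,3,2,2,1,2)
P² = 32/35
sum k=1..2:
  [1] −1/4 = -1/4
  [2] +1/2 = 1/2
S = 1/4
C² = P²·S² = 2/35 ; C = +0.239046

+√(2/35) = +0.239046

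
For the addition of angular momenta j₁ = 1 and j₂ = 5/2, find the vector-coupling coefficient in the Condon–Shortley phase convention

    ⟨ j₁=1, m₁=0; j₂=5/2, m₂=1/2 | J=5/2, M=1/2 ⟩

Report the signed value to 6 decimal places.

−√(1/35) ≈ -0.169031

triangle: 1!·1!·4!/7! = 24/5040
(j±m)!: 1!·1!·3!·2!·3!·2! = 144
prefactor² = (2J+1)·Δ·N² = 144/35
  k=0: +1/(0!·1!·1!·3!·0!·1!) = 1/6
  k=1: −1/(1!·0!·0!·2!·1!·2!) = -1/4
Σ = -1/12  ⇒  CG² = 144/35·(-1/12)² = 1/35
CG = −√(1/35) = -0.169031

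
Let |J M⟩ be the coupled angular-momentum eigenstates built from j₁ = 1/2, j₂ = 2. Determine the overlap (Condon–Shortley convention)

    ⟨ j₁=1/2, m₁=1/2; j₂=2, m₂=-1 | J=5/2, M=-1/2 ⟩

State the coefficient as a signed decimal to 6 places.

+√(2/5) = +0.632456

triangle: 0!*1!*4!/6! = 24/720
(j±m)!: 1!*0!*1!*3!*2!*3! = 72
prefactor² = (2J+1)*Δ*N² = 72/5
  k=0: +1/(0!*0!*0!*1!*1!*3!) = 1/6
Σ = 1/6  ⇒  CG² = 72/5*1/6² = 2/5
CG = +√(2/5) = +0.632456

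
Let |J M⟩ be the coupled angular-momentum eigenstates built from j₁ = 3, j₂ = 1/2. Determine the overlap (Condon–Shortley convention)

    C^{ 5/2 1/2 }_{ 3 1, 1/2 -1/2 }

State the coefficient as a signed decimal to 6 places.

√[6·1!5!0!/7! · 4!2!0!1!3!2!] = √(576/7)
  +(−1)^0/∏(0,1,2,0,3,0)! = 1/12  (running 1/12)
⟨..|..⟩ = √(576/7)·(1/12) = +0.755929

+√(4/7) ≈ +0.755929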